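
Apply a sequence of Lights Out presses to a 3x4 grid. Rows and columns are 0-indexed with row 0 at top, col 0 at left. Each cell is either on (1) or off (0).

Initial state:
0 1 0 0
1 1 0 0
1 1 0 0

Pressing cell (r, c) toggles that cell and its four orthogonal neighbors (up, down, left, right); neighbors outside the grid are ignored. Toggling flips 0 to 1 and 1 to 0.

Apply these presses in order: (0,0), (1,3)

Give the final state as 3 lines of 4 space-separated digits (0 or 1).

Answer: 1 0 0 1
0 1 1 1
1 1 0 1

Derivation:
After press 1 at (0,0):
1 0 0 0
0 1 0 0
1 1 0 0

After press 2 at (1,3):
1 0 0 1
0 1 1 1
1 1 0 1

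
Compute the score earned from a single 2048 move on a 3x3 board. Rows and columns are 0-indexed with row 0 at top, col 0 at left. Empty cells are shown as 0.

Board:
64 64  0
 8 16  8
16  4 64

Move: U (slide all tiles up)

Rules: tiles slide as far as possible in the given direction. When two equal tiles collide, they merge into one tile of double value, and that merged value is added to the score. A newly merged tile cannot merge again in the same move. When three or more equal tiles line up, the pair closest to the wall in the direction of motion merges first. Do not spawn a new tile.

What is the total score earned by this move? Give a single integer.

Answer: 0

Derivation:
Slide up:
col 0: [64, 8, 16] -> [64, 8, 16]  score +0 (running 0)
col 1: [64, 16, 4] -> [64, 16, 4]  score +0 (running 0)
col 2: [0, 8, 64] -> [8, 64, 0]  score +0 (running 0)
Board after move:
64 64  8
 8 16 64
16  4  0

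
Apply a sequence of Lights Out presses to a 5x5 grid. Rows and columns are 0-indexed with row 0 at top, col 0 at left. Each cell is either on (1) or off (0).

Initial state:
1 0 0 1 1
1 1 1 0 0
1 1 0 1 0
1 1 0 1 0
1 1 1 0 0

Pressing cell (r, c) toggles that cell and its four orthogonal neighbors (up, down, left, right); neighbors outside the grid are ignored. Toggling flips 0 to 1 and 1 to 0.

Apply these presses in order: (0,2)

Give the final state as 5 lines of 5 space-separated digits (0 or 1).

After press 1 at (0,2):
1 1 1 0 1
1 1 0 0 0
1 1 0 1 0
1 1 0 1 0
1 1 1 0 0

Answer: 1 1 1 0 1
1 1 0 0 0
1 1 0 1 0
1 1 0 1 0
1 1 1 0 0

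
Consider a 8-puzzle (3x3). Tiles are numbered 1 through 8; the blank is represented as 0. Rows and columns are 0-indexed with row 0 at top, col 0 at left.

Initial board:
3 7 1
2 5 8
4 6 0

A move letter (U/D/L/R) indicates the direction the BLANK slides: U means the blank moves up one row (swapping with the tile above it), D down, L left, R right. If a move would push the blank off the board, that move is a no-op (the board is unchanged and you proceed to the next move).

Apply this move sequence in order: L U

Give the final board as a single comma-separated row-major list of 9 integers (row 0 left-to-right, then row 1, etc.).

After move 1 (L):
3 7 1
2 5 8
4 0 6

After move 2 (U):
3 7 1
2 0 8
4 5 6

Answer: 3, 7, 1, 2, 0, 8, 4, 5, 6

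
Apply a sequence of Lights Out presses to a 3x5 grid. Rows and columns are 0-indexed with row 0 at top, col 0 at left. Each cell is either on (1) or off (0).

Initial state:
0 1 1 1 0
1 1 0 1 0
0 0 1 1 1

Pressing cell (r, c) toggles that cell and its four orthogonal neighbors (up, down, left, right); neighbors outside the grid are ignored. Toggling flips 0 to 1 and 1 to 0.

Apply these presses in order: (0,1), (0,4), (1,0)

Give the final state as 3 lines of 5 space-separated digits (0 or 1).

Answer: 0 0 0 0 1
0 1 0 1 1
1 0 1 1 1

Derivation:
After press 1 at (0,1):
1 0 0 1 0
1 0 0 1 0
0 0 1 1 1

After press 2 at (0,4):
1 0 0 0 1
1 0 0 1 1
0 0 1 1 1

After press 3 at (1,0):
0 0 0 0 1
0 1 0 1 1
1 0 1 1 1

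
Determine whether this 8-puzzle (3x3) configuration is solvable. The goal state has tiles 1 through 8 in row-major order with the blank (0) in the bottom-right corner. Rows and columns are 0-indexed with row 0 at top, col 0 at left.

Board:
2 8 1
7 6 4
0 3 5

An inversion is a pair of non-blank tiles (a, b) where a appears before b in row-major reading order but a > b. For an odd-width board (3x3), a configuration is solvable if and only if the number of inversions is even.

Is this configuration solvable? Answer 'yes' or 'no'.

Inversions (pairs i<j in row-major order where tile[i] > tile[j] > 0): 15
15 is odd, so the puzzle is not solvable.

Answer: no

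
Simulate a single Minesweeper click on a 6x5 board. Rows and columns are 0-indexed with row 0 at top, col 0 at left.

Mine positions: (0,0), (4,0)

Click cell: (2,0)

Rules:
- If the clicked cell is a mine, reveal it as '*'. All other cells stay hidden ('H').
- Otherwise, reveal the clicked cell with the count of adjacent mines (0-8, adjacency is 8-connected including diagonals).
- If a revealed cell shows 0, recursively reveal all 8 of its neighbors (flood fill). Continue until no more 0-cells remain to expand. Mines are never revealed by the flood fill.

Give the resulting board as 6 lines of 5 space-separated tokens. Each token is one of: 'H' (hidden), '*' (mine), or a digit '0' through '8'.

H 1 0 0 0
1 1 0 0 0
0 0 0 0 0
1 1 0 0 0
H 1 0 0 0
H 1 0 0 0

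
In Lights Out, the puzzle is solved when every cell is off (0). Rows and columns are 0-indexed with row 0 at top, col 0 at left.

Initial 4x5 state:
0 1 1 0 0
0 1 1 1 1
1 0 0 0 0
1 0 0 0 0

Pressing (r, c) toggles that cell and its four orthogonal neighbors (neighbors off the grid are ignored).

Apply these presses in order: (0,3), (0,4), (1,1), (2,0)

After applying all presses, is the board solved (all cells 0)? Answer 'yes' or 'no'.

Answer: yes

Derivation:
After press 1 at (0,3):
0 1 0 1 1
0 1 1 0 1
1 0 0 0 0
1 0 0 0 0

After press 2 at (0,4):
0 1 0 0 0
0 1 1 0 0
1 0 0 0 0
1 0 0 0 0

After press 3 at (1,1):
0 0 0 0 0
1 0 0 0 0
1 1 0 0 0
1 0 0 0 0

After press 4 at (2,0):
0 0 0 0 0
0 0 0 0 0
0 0 0 0 0
0 0 0 0 0

Lights still on: 0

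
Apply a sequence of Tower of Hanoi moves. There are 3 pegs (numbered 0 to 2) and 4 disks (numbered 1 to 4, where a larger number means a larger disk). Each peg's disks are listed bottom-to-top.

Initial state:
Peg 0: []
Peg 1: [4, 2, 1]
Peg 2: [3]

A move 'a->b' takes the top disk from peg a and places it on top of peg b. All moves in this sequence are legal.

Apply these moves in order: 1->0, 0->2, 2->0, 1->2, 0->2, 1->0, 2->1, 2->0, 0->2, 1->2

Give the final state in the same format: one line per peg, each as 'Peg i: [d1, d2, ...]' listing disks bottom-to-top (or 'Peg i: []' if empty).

After move 1 (1->0):
Peg 0: [1]
Peg 1: [4, 2]
Peg 2: [3]

After move 2 (0->2):
Peg 0: []
Peg 1: [4, 2]
Peg 2: [3, 1]

After move 3 (2->0):
Peg 0: [1]
Peg 1: [4, 2]
Peg 2: [3]

After move 4 (1->2):
Peg 0: [1]
Peg 1: [4]
Peg 2: [3, 2]

After move 5 (0->2):
Peg 0: []
Peg 1: [4]
Peg 2: [3, 2, 1]

After move 6 (1->0):
Peg 0: [4]
Peg 1: []
Peg 2: [3, 2, 1]

After move 7 (2->1):
Peg 0: [4]
Peg 1: [1]
Peg 2: [3, 2]

After move 8 (2->0):
Peg 0: [4, 2]
Peg 1: [1]
Peg 2: [3]

After move 9 (0->2):
Peg 0: [4]
Peg 1: [1]
Peg 2: [3, 2]

After move 10 (1->2):
Peg 0: [4]
Peg 1: []
Peg 2: [3, 2, 1]

Answer: Peg 0: [4]
Peg 1: []
Peg 2: [3, 2, 1]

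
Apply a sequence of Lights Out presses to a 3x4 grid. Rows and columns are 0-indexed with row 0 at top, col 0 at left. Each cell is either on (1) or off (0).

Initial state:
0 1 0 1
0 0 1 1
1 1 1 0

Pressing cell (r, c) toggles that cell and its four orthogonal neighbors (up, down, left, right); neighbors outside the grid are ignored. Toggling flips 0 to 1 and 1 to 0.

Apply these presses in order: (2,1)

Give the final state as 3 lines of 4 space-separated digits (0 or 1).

After press 1 at (2,1):
0 1 0 1
0 1 1 1
0 0 0 0

Answer: 0 1 0 1
0 1 1 1
0 0 0 0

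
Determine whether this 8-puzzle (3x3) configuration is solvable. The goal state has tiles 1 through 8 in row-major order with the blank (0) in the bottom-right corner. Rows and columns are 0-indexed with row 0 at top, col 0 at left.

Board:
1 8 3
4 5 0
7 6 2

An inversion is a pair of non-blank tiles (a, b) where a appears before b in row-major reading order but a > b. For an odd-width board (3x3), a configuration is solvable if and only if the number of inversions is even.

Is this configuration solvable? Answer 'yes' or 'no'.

Answer: yes

Derivation:
Inversions (pairs i<j in row-major order where tile[i] > tile[j] > 0): 12
12 is even, so the puzzle is solvable.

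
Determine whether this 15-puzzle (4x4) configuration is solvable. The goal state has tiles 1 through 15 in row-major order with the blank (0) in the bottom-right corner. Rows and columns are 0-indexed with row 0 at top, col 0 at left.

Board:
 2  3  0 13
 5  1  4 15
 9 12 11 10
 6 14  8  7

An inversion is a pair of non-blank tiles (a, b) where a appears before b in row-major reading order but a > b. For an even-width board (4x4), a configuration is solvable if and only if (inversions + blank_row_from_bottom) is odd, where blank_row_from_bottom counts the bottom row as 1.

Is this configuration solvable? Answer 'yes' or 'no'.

Answer: no

Derivation:
Inversions: 40
Blank is in row 0 (0-indexed from top), which is row 4 counting from the bottom (bottom = 1).
40 + 4 = 44, which is even, so the puzzle is not solvable.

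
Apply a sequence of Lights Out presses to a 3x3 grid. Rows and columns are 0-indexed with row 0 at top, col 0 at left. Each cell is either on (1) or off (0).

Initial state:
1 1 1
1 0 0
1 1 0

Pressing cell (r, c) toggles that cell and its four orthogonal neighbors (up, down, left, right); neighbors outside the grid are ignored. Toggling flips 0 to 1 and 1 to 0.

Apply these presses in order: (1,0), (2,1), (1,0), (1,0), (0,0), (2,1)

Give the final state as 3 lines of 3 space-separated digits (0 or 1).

Answer: 1 0 1
1 1 0
0 1 0

Derivation:
After press 1 at (1,0):
0 1 1
0 1 0
0 1 0

After press 2 at (2,1):
0 1 1
0 0 0
1 0 1

After press 3 at (1,0):
1 1 1
1 1 0
0 0 1

After press 4 at (1,0):
0 1 1
0 0 0
1 0 1

After press 5 at (0,0):
1 0 1
1 0 0
1 0 1

After press 6 at (2,1):
1 0 1
1 1 0
0 1 0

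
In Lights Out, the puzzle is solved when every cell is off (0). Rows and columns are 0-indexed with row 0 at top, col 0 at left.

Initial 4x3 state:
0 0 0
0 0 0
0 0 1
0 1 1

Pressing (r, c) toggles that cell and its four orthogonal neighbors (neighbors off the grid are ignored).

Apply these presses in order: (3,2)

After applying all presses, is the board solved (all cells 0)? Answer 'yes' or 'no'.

Answer: yes

Derivation:
After press 1 at (3,2):
0 0 0
0 0 0
0 0 0
0 0 0

Lights still on: 0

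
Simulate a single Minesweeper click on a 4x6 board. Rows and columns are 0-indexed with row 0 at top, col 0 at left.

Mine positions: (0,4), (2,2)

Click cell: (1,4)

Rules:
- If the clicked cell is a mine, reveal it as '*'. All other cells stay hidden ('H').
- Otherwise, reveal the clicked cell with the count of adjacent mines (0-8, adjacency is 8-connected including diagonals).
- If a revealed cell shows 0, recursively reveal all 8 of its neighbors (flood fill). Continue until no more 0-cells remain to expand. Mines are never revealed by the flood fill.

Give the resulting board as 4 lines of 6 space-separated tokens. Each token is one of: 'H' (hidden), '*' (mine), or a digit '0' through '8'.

H H H H H H
H H H H 1 H
H H H H H H
H H H H H H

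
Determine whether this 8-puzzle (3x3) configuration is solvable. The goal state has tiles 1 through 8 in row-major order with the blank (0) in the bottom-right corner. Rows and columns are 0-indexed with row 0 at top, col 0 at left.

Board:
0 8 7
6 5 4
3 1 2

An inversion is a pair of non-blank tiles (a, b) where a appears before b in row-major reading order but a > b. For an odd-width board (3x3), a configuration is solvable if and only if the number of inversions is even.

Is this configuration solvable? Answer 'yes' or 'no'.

Inversions (pairs i<j in row-major order where tile[i] > tile[j] > 0): 27
27 is odd, so the puzzle is not solvable.

Answer: no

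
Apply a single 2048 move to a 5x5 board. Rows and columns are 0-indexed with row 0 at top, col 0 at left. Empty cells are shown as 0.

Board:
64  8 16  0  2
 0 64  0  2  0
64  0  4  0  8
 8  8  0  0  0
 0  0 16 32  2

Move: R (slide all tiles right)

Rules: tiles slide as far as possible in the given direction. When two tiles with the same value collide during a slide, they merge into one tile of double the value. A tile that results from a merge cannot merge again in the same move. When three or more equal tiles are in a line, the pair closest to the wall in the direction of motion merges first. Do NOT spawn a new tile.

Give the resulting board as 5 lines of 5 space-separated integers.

Answer:  0 64  8 16  2
 0  0  0 64  2
 0  0 64  4  8
 0  0  0  0 16
 0  0 16 32  2

Derivation:
Slide right:
row 0: [64, 8, 16, 0, 2] -> [0, 64, 8, 16, 2]
row 1: [0, 64, 0, 2, 0] -> [0, 0, 0, 64, 2]
row 2: [64, 0, 4, 0, 8] -> [0, 0, 64, 4, 8]
row 3: [8, 8, 0, 0, 0] -> [0, 0, 0, 0, 16]
row 4: [0, 0, 16, 32, 2] -> [0, 0, 16, 32, 2]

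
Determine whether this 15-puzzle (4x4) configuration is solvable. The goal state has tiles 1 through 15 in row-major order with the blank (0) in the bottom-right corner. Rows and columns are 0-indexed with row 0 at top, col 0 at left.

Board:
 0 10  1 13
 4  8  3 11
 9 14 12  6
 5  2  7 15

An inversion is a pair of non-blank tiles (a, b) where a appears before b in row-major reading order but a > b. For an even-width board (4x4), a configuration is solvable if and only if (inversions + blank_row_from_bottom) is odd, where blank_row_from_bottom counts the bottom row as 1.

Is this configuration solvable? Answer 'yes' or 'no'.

Inversions: 48
Blank is in row 0 (0-indexed from top), which is row 4 counting from the bottom (bottom = 1).
48 + 4 = 52, which is even, so the puzzle is not solvable.

Answer: no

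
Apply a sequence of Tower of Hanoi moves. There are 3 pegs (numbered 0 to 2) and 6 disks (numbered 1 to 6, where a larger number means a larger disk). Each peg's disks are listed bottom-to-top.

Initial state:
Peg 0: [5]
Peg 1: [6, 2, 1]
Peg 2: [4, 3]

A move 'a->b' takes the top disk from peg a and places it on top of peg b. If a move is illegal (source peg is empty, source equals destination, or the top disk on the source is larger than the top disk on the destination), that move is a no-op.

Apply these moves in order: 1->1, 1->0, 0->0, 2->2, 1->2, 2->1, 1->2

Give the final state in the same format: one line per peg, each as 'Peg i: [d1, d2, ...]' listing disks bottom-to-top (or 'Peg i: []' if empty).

Answer: Peg 0: [5, 1]
Peg 1: [6]
Peg 2: [4, 3, 2]

Derivation:
After move 1 (1->1):
Peg 0: [5]
Peg 1: [6, 2, 1]
Peg 2: [4, 3]

After move 2 (1->0):
Peg 0: [5, 1]
Peg 1: [6, 2]
Peg 2: [4, 3]

After move 3 (0->0):
Peg 0: [5, 1]
Peg 1: [6, 2]
Peg 2: [4, 3]

After move 4 (2->2):
Peg 0: [5, 1]
Peg 1: [6, 2]
Peg 2: [4, 3]

After move 5 (1->2):
Peg 0: [5, 1]
Peg 1: [6]
Peg 2: [4, 3, 2]

After move 6 (2->1):
Peg 0: [5, 1]
Peg 1: [6, 2]
Peg 2: [4, 3]

After move 7 (1->2):
Peg 0: [5, 1]
Peg 1: [6]
Peg 2: [4, 3, 2]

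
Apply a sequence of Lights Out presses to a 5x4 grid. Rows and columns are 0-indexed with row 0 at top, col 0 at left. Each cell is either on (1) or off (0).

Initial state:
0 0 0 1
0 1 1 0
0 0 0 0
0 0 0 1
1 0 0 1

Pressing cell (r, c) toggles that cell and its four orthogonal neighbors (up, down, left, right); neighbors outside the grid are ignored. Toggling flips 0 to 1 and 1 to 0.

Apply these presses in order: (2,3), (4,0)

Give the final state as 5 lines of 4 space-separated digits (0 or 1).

Answer: 0 0 0 1
0 1 1 1
0 0 1 1
1 0 0 0
0 1 0 1

Derivation:
After press 1 at (2,3):
0 0 0 1
0 1 1 1
0 0 1 1
0 0 0 0
1 0 0 1

After press 2 at (4,0):
0 0 0 1
0 1 1 1
0 0 1 1
1 0 0 0
0 1 0 1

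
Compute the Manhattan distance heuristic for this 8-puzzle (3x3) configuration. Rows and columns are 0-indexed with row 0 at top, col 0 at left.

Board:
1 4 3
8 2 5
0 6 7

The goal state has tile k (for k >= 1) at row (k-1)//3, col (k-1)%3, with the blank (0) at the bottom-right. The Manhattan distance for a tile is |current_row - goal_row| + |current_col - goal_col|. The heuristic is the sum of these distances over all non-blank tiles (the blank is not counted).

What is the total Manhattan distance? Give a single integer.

Answer: 10

Derivation:
Tile 1: at (0,0), goal (0,0), distance |0-0|+|0-0| = 0
Tile 4: at (0,1), goal (1,0), distance |0-1|+|1-0| = 2
Tile 3: at (0,2), goal (0,2), distance |0-0|+|2-2| = 0
Tile 8: at (1,0), goal (2,1), distance |1-2|+|0-1| = 2
Tile 2: at (1,1), goal (0,1), distance |1-0|+|1-1| = 1
Tile 5: at (1,2), goal (1,1), distance |1-1|+|2-1| = 1
Tile 6: at (2,1), goal (1,2), distance |2-1|+|1-2| = 2
Tile 7: at (2,2), goal (2,0), distance |2-2|+|2-0| = 2
Sum: 0 + 2 + 0 + 2 + 1 + 1 + 2 + 2 = 10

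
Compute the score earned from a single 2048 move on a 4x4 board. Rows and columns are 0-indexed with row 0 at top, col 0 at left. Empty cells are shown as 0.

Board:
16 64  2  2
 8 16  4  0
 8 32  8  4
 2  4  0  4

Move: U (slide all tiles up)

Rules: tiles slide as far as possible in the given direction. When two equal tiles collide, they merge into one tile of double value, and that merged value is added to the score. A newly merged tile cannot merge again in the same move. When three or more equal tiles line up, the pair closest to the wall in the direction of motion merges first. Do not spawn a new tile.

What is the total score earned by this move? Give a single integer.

Slide up:
col 0: [16, 8, 8, 2] -> [16, 16, 2, 0]  score +16 (running 16)
col 1: [64, 16, 32, 4] -> [64, 16, 32, 4]  score +0 (running 16)
col 2: [2, 4, 8, 0] -> [2, 4, 8, 0]  score +0 (running 16)
col 3: [2, 0, 4, 4] -> [2, 8, 0, 0]  score +8 (running 24)
Board after move:
16 64  2  2
16 16  4  8
 2 32  8  0
 0  4  0  0

Answer: 24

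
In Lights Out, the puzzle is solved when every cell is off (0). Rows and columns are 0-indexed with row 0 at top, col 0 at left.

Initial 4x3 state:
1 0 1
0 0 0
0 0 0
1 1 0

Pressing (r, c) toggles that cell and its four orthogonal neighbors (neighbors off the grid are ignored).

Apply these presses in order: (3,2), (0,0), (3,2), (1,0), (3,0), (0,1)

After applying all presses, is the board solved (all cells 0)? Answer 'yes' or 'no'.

After press 1 at (3,2):
1 0 1
0 0 0
0 0 1
1 0 1

After press 2 at (0,0):
0 1 1
1 0 0
0 0 1
1 0 1

After press 3 at (3,2):
0 1 1
1 0 0
0 0 0
1 1 0

After press 4 at (1,0):
1 1 1
0 1 0
1 0 0
1 1 0

After press 5 at (3,0):
1 1 1
0 1 0
0 0 0
0 0 0

After press 6 at (0,1):
0 0 0
0 0 0
0 0 0
0 0 0

Lights still on: 0

Answer: yes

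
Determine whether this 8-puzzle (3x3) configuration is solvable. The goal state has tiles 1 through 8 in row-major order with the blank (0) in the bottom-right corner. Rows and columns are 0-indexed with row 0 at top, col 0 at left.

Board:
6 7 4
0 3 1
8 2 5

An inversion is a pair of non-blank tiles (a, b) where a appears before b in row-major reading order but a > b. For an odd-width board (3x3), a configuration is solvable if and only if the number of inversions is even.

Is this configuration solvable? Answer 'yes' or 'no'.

Inversions (pairs i<j in row-major order where tile[i] > tile[j] > 0): 17
17 is odd, so the puzzle is not solvable.

Answer: no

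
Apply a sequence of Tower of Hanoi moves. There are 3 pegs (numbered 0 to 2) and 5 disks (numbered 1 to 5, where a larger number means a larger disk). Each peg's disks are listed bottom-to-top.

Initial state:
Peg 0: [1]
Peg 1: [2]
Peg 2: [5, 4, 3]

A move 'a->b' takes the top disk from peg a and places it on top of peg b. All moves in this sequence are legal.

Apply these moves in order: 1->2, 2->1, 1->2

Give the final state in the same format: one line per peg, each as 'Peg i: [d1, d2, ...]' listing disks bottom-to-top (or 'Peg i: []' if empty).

After move 1 (1->2):
Peg 0: [1]
Peg 1: []
Peg 2: [5, 4, 3, 2]

After move 2 (2->1):
Peg 0: [1]
Peg 1: [2]
Peg 2: [5, 4, 3]

After move 3 (1->2):
Peg 0: [1]
Peg 1: []
Peg 2: [5, 4, 3, 2]

Answer: Peg 0: [1]
Peg 1: []
Peg 2: [5, 4, 3, 2]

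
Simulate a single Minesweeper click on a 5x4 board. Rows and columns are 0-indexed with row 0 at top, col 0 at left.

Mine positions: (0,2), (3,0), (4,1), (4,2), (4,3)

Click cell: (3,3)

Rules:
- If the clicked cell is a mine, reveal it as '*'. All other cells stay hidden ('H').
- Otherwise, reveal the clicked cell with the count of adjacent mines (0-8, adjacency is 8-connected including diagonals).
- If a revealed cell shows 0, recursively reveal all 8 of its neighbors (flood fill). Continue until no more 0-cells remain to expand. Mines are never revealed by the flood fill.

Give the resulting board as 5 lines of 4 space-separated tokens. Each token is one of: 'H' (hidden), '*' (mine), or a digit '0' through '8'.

H H H H
H H H H
H H H H
H H H 2
H H H H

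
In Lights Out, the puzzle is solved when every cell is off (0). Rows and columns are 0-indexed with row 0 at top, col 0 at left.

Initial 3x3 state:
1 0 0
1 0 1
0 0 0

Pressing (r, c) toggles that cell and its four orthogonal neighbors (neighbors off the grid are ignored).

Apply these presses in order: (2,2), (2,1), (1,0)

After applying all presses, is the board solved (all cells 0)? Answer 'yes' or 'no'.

Answer: yes

Derivation:
After press 1 at (2,2):
1 0 0
1 0 0
0 1 1

After press 2 at (2,1):
1 0 0
1 1 0
1 0 0

After press 3 at (1,0):
0 0 0
0 0 0
0 0 0

Lights still on: 0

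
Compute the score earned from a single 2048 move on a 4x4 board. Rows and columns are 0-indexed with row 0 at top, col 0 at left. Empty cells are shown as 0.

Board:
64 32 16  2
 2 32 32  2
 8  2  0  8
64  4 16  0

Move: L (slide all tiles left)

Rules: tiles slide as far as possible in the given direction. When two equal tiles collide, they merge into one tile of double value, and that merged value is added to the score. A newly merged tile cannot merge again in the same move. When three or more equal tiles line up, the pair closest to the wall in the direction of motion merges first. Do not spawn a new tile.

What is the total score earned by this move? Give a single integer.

Slide left:
row 0: [64, 32, 16, 2] -> [64, 32, 16, 2]  score +0 (running 0)
row 1: [2, 32, 32, 2] -> [2, 64, 2, 0]  score +64 (running 64)
row 2: [8, 2, 0, 8] -> [8, 2, 8, 0]  score +0 (running 64)
row 3: [64, 4, 16, 0] -> [64, 4, 16, 0]  score +0 (running 64)
Board after move:
64 32 16  2
 2 64  2  0
 8  2  8  0
64  4 16  0

Answer: 64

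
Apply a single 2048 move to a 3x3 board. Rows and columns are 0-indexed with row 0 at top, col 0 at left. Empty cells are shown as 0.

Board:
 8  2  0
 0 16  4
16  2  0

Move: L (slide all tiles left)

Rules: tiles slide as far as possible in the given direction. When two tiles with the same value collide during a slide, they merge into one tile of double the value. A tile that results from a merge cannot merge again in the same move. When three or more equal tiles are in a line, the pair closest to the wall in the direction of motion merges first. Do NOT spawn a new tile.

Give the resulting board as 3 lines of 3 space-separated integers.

Slide left:
row 0: [8, 2, 0] -> [8, 2, 0]
row 1: [0, 16, 4] -> [16, 4, 0]
row 2: [16, 2, 0] -> [16, 2, 0]

Answer:  8  2  0
16  4  0
16  2  0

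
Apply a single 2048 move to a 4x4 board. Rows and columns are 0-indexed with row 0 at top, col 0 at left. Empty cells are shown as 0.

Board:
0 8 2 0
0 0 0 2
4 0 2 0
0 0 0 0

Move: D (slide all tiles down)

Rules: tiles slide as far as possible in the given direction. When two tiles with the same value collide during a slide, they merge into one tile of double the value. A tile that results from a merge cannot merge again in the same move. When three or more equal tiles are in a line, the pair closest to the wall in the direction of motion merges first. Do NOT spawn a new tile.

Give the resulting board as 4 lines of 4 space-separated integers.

Slide down:
col 0: [0, 0, 4, 0] -> [0, 0, 0, 4]
col 1: [8, 0, 0, 0] -> [0, 0, 0, 8]
col 2: [2, 0, 2, 0] -> [0, 0, 0, 4]
col 3: [0, 2, 0, 0] -> [0, 0, 0, 2]

Answer: 0 0 0 0
0 0 0 0
0 0 0 0
4 8 4 2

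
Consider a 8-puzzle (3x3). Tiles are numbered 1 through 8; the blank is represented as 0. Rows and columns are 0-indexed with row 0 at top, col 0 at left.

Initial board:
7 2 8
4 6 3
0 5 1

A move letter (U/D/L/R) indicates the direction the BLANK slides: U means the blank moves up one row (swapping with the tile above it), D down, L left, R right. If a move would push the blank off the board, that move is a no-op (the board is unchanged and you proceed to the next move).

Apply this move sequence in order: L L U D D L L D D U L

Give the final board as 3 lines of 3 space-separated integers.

Answer: 7 2 8
0 6 3
4 5 1

Derivation:
After move 1 (L):
7 2 8
4 6 3
0 5 1

After move 2 (L):
7 2 8
4 6 3
0 5 1

After move 3 (U):
7 2 8
0 6 3
4 5 1

After move 4 (D):
7 2 8
4 6 3
0 5 1

After move 5 (D):
7 2 8
4 6 3
0 5 1

After move 6 (L):
7 2 8
4 6 3
0 5 1

After move 7 (L):
7 2 8
4 6 3
0 5 1

After move 8 (D):
7 2 8
4 6 3
0 5 1

After move 9 (D):
7 2 8
4 6 3
0 5 1

After move 10 (U):
7 2 8
0 6 3
4 5 1

After move 11 (L):
7 2 8
0 6 3
4 5 1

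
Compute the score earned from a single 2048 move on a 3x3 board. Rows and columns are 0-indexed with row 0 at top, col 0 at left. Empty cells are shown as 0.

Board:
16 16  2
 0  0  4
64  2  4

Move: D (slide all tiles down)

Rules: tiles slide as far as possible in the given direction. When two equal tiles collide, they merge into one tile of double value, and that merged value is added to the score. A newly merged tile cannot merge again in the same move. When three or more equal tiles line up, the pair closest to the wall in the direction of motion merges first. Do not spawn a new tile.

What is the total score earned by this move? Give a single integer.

Slide down:
col 0: [16, 0, 64] -> [0, 16, 64]  score +0 (running 0)
col 1: [16, 0, 2] -> [0, 16, 2]  score +0 (running 0)
col 2: [2, 4, 4] -> [0, 2, 8]  score +8 (running 8)
Board after move:
 0  0  0
16 16  2
64  2  8

Answer: 8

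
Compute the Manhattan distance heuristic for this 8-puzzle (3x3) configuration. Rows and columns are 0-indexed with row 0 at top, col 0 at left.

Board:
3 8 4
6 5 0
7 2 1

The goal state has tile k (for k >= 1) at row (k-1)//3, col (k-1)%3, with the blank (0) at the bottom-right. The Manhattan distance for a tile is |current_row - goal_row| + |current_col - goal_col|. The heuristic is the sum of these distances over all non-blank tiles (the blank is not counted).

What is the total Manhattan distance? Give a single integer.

Answer: 15

Derivation:
Tile 3: at (0,0), goal (0,2), distance |0-0|+|0-2| = 2
Tile 8: at (0,1), goal (2,1), distance |0-2|+|1-1| = 2
Tile 4: at (0,2), goal (1,0), distance |0-1|+|2-0| = 3
Tile 6: at (1,0), goal (1,2), distance |1-1|+|0-2| = 2
Tile 5: at (1,1), goal (1,1), distance |1-1|+|1-1| = 0
Tile 7: at (2,0), goal (2,0), distance |2-2|+|0-0| = 0
Tile 2: at (2,1), goal (0,1), distance |2-0|+|1-1| = 2
Tile 1: at (2,2), goal (0,0), distance |2-0|+|2-0| = 4
Sum: 2 + 2 + 3 + 2 + 0 + 0 + 2 + 4 = 15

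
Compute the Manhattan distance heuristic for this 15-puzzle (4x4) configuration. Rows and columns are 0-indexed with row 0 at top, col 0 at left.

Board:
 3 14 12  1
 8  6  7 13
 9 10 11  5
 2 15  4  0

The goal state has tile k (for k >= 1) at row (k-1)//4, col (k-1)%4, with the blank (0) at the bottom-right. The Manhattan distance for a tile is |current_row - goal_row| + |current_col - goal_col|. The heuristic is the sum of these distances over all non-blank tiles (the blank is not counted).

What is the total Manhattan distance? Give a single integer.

Tile 3: (0,0)->(0,2) = 2
Tile 14: (0,1)->(3,1) = 3
Tile 12: (0,2)->(2,3) = 3
Tile 1: (0,3)->(0,0) = 3
Tile 8: (1,0)->(1,3) = 3
Tile 6: (1,1)->(1,1) = 0
Tile 7: (1,2)->(1,2) = 0
Tile 13: (1,3)->(3,0) = 5
Tile 9: (2,0)->(2,0) = 0
Tile 10: (2,1)->(2,1) = 0
Tile 11: (2,2)->(2,2) = 0
Tile 5: (2,3)->(1,0) = 4
Tile 2: (3,0)->(0,1) = 4
Tile 15: (3,1)->(3,2) = 1
Tile 4: (3,2)->(0,3) = 4
Sum: 2 + 3 + 3 + 3 + 3 + 0 + 0 + 5 + 0 + 0 + 0 + 4 + 4 + 1 + 4 = 32

Answer: 32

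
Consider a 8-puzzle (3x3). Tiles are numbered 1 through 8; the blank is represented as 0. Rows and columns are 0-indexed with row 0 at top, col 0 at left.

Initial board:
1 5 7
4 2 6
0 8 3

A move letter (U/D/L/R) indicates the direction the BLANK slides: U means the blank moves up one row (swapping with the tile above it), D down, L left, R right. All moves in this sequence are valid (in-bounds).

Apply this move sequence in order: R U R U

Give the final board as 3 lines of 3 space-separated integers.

After move 1 (R):
1 5 7
4 2 6
8 0 3

After move 2 (U):
1 5 7
4 0 6
8 2 3

After move 3 (R):
1 5 7
4 6 0
8 2 3

After move 4 (U):
1 5 0
4 6 7
8 2 3

Answer: 1 5 0
4 6 7
8 2 3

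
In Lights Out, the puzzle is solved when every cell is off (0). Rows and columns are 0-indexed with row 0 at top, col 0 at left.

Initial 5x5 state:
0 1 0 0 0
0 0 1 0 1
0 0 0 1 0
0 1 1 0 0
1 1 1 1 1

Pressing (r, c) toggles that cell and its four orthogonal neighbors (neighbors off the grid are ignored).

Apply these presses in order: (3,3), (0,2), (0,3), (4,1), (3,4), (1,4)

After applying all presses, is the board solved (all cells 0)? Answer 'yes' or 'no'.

After press 1 at (3,3):
0 1 0 0 0
0 0 1 0 1
0 0 0 0 0
0 1 0 1 1
1 1 1 0 1

After press 2 at (0,2):
0 0 1 1 0
0 0 0 0 1
0 0 0 0 0
0 1 0 1 1
1 1 1 0 1

After press 3 at (0,3):
0 0 0 0 1
0 0 0 1 1
0 0 0 0 0
0 1 0 1 1
1 1 1 0 1

After press 4 at (4,1):
0 0 0 0 1
0 0 0 1 1
0 0 0 0 0
0 0 0 1 1
0 0 0 0 1

After press 5 at (3,4):
0 0 0 0 1
0 0 0 1 1
0 0 0 0 1
0 0 0 0 0
0 0 0 0 0

After press 6 at (1,4):
0 0 0 0 0
0 0 0 0 0
0 0 0 0 0
0 0 0 0 0
0 0 0 0 0

Lights still on: 0

Answer: yes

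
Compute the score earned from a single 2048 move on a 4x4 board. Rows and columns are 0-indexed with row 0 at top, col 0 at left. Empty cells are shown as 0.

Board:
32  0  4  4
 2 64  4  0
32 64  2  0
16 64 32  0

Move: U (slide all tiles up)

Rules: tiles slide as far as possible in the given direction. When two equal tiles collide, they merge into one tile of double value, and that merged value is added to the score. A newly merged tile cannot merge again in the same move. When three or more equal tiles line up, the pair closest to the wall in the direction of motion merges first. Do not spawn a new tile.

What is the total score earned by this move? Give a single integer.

Answer: 136

Derivation:
Slide up:
col 0: [32, 2, 32, 16] -> [32, 2, 32, 16]  score +0 (running 0)
col 1: [0, 64, 64, 64] -> [128, 64, 0, 0]  score +128 (running 128)
col 2: [4, 4, 2, 32] -> [8, 2, 32, 0]  score +8 (running 136)
col 3: [4, 0, 0, 0] -> [4, 0, 0, 0]  score +0 (running 136)
Board after move:
 32 128   8   4
  2  64   2   0
 32   0  32   0
 16   0   0   0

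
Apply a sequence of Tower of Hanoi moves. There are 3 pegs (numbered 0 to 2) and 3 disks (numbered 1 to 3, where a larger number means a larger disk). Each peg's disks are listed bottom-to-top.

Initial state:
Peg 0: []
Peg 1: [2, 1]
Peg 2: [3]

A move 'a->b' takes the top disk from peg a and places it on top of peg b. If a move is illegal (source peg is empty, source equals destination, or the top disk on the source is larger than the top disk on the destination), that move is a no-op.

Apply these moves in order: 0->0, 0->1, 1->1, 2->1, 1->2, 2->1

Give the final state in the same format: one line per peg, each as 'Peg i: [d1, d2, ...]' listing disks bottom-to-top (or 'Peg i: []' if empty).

Answer: Peg 0: []
Peg 1: [2, 1]
Peg 2: [3]

Derivation:
After move 1 (0->0):
Peg 0: []
Peg 1: [2, 1]
Peg 2: [3]

After move 2 (0->1):
Peg 0: []
Peg 1: [2, 1]
Peg 2: [3]

After move 3 (1->1):
Peg 0: []
Peg 1: [2, 1]
Peg 2: [3]

After move 4 (2->1):
Peg 0: []
Peg 1: [2, 1]
Peg 2: [3]

After move 5 (1->2):
Peg 0: []
Peg 1: [2]
Peg 2: [3, 1]

After move 6 (2->1):
Peg 0: []
Peg 1: [2, 1]
Peg 2: [3]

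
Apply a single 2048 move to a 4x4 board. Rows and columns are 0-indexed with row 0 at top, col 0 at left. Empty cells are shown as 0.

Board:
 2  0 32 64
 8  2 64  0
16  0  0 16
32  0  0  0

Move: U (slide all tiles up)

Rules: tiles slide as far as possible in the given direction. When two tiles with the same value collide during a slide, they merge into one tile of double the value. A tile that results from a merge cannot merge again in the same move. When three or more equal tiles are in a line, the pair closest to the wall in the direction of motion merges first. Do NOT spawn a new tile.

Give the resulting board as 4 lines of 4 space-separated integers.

Slide up:
col 0: [2, 8, 16, 32] -> [2, 8, 16, 32]
col 1: [0, 2, 0, 0] -> [2, 0, 0, 0]
col 2: [32, 64, 0, 0] -> [32, 64, 0, 0]
col 3: [64, 0, 16, 0] -> [64, 16, 0, 0]

Answer:  2  2 32 64
 8  0 64 16
16  0  0  0
32  0  0  0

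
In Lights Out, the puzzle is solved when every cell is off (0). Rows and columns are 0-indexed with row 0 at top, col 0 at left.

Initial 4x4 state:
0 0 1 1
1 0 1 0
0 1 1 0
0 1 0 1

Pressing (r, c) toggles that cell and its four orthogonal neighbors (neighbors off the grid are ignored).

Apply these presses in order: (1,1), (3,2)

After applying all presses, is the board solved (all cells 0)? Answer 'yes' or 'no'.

Answer: no

Derivation:
After press 1 at (1,1):
0 1 1 1
0 1 0 0
0 0 1 0
0 1 0 1

After press 2 at (3,2):
0 1 1 1
0 1 0 0
0 0 0 0
0 0 1 0

Lights still on: 5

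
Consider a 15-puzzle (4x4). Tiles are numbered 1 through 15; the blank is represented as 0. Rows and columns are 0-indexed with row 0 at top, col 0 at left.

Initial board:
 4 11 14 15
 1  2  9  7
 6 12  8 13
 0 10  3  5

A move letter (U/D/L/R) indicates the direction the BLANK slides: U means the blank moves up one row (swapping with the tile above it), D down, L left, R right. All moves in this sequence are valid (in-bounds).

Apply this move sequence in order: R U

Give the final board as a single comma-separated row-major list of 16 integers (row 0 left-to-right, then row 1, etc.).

After move 1 (R):
 4 11 14 15
 1  2  9  7
 6 12  8 13
10  0  3  5

After move 2 (U):
 4 11 14 15
 1  2  9  7
 6  0  8 13
10 12  3  5

Answer: 4, 11, 14, 15, 1, 2, 9, 7, 6, 0, 8, 13, 10, 12, 3, 5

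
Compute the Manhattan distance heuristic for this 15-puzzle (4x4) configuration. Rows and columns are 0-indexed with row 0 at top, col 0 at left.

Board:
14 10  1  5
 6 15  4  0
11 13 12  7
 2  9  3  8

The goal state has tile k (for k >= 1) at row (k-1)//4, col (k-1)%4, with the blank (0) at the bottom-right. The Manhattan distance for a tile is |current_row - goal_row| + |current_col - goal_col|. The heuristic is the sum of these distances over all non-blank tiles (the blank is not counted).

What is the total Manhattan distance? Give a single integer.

Answer: 36

Derivation:
Tile 14: at (0,0), goal (3,1), distance |0-3|+|0-1| = 4
Tile 10: at (0,1), goal (2,1), distance |0-2|+|1-1| = 2
Tile 1: at (0,2), goal (0,0), distance |0-0|+|2-0| = 2
Tile 5: at (0,3), goal (1,0), distance |0-1|+|3-0| = 4
Tile 6: at (1,0), goal (1,1), distance |1-1|+|0-1| = 1
Tile 15: at (1,1), goal (3,2), distance |1-3|+|1-2| = 3
Tile 4: at (1,2), goal (0,3), distance |1-0|+|2-3| = 2
Tile 11: at (2,0), goal (2,2), distance |2-2|+|0-2| = 2
Tile 13: at (2,1), goal (3,0), distance |2-3|+|1-0| = 2
Tile 12: at (2,2), goal (2,3), distance |2-2|+|2-3| = 1
Tile 7: at (2,3), goal (1,2), distance |2-1|+|3-2| = 2
Tile 2: at (3,0), goal (0,1), distance |3-0|+|0-1| = 4
Tile 9: at (3,1), goal (2,0), distance |3-2|+|1-0| = 2
Tile 3: at (3,2), goal (0,2), distance |3-0|+|2-2| = 3
Tile 8: at (3,3), goal (1,3), distance |3-1|+|3-3| = 2
Sum: 4 + 2 + 2 + 4 + 1 + 3 + 2 + 2 + 2 + 1 + 2 + 4 + 2 + 3 + 2 = 36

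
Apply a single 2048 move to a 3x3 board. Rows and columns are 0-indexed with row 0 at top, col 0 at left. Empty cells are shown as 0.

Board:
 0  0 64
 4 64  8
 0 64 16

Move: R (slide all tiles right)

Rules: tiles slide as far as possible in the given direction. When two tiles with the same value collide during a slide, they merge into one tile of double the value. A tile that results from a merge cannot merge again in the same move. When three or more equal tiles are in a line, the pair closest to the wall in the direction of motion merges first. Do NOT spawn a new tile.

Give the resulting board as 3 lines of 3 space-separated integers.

Answer:  0  0 64
 4 64  8
 0 64 16

Derivation:
Slide right:
row 0: [0, 0, 64] -> [0, 0, 64]
row 1: [4, 64, 8] -> [4, 64, 8]
row 2: [0, 64, 16] -> [0, 64, 16]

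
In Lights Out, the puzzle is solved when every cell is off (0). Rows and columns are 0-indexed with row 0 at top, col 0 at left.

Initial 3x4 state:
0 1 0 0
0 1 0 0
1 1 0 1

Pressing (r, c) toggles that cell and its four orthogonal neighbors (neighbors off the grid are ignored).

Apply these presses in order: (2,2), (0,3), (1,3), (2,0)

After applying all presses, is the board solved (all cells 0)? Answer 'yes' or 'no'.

Answer: no

Derivation:
After press 1 at (2,2):
0 1 0 0
0 1 1 0
1 0 1 0

After press 2 at (0,3):
0 1 1 1
0 1 1 1
1 0 1 0

After press 3 at (1,3):
0 1 1 0
0 1 0 0
1 0 1 1

After press 4 at (2,0):
0 1 1 0
1 1 0 0
0 1 1 1

Lights still on: 7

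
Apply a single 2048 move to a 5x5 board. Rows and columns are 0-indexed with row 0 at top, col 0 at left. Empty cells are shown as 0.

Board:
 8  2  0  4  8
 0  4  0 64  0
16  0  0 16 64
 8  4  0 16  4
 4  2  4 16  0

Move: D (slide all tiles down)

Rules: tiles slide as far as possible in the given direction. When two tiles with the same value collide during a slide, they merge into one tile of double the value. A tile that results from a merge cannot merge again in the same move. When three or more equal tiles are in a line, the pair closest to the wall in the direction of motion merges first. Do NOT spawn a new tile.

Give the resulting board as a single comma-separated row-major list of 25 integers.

Answer: 0, 0, 0, 0, 0, 8, 0, 0, 4, 0, 16, 2, 0, 64, 8, 8, 8, 0, 16, 64, 4, 2, 4, 32, 4

Derivation:
Slide down:
col 0: [8, 0, 16, 8, 4] -> [0, 8, 16, 8, 4]
col 1: [2, 4, 0, 4, 2] -> [0, 0, 2, 8, 2]
col 2: [0, 0, 0, 0, 4] -> [0, 0, 0, 0, 4]
col 3: [4, 64, 16, 16, 16] -> [0, 4, 64, 16, 32]
col 4: [8, 0, 64, 4, 0] -> [0, 0, 8, 64, 4]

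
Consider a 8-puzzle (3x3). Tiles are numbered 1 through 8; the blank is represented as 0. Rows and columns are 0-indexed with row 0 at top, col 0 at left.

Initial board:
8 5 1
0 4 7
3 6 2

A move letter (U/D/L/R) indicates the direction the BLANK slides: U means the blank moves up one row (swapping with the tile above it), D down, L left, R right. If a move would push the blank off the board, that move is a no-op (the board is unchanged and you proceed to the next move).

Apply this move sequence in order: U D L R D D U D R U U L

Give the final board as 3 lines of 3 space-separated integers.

Answer: 8 0 5
4 6 1
3 2 7

Derivation:
After move 1 (U):
0 5 1
8 4 7
3 6 2

After move 2 (D):
8 5 1
0 4 7
3 6 2

After move 3 (L):
8 5 1
0 4 7
3 6 2

After move 4 (R):
8 5 1
4 0 7
3 6 2

After move 5 (D):
8 5 1
4 6 7
3 0 2

After move 6 (D):
8 5 1
4 6 7
3 0 2

After move 7 (U):
8 5 1
4 0 7
3 6 2

After move 8 (D):
8 5 1
4 6 7
3 0 2

After move 9 (R):
8 5 1
4 6 7
3 2 0

After move 10 (U):
8 5 1
4 6 0
3 2 7

After move 11 (U):
8 5 0
4 6 1
3 2 7

After move 12 (L):
8 0 5
4 6 1
3 2 7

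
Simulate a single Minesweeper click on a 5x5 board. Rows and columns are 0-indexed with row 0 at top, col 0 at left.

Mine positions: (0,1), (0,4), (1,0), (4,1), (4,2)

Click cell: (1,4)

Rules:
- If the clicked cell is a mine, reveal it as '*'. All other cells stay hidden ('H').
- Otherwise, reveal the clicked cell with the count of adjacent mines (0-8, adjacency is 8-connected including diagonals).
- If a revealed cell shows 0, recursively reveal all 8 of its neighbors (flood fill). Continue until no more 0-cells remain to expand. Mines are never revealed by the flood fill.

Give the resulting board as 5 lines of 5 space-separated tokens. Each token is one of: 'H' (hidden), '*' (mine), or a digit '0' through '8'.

H H H H H
H H H H 1
H H H H H
H H H H H
H H H H H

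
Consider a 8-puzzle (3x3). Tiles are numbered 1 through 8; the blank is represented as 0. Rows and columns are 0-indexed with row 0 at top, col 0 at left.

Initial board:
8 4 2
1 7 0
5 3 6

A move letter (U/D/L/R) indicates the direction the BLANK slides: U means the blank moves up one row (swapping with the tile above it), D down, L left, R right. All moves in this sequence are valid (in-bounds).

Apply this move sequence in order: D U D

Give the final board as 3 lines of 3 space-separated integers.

Answer: 8 4 2
1 7 6
5 3 0

Derivation:
After move 1 (D):
8 4 2
1 7 6
5 3 0

After move 2 (U):
8 4 2
1 7 0
5 3 6

After move 3 (D):
8 4 2
1 7 6
5 3 0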